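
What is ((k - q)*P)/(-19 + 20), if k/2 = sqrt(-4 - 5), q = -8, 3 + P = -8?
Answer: -88 - 66*I ≈ -88.0 - 66.0*I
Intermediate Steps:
P = -11 (P = -3 - 8 = -11)
k = 6*I (k = 2*sqrt(-4 - 5) = 2*sqrt(-9) = 2*(3*I) = 6*I ≈ 6.0*I)
((k - q)*P)/(-19 + 20) = ((6*I - 1*(-8))*(-11))/(-19 + 20) = ((6*I + 8)*(-11))/1 = ((8 + 6*I)*(-11))*1 = (-88 - 66*I)*1 = -88 - 66*I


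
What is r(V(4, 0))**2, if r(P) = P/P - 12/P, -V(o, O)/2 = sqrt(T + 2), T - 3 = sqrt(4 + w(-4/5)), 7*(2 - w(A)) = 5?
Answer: 233/23 - 6*sqrt(259)/23 - 2*sqrt(37)*sqrt(35 + sqrt(259))/23 + 10*sqrt(7)*sqrt(35 + sqrt(259))/23 ≈ 10.374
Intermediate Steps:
w(A) = 9/7 (w(A) = 2 - 1/7*5 = 2 - 5/7 = 9/7)
T = 3 + sqrt(259)/7 (T = 3 + sqrt(4 + 9/7) = 3 + sqrt(37/7) = 3 + sqrt(259)/7 ≈ 5.2991)
V(o, O) = -2*sqrt(5 + sqrt(259)/7) (V(o, O) = -2*sqrt((3 + sqrt(259)/7) + 2) = -2*sqrt(5 + sqrt(259)/7))
r(P) = 1 - 12/P
r(V(4, 0))**2 = ((-12 - 2*sqrt(245 + 7*sqrt(259))/7)/((-2*sqrt(245 + 7*sqrt(259))/7)))**2 = ((-7/(2*sqrt(245 + 7*sqrt(259))))*(-12 - 2*sqrt(245 + 7*sqrt(259))/7))**2 = (-7*(-12 - 2*sqrt(245 + 7*sqrt(259))/7)/(2*sqrt(245 + 7*sqrt(259))))**2 = 49*(-12 - 2*sqrt(245 + 7*sqrt(259))/7)**2/(4*(245 + 7*sqrt(259)))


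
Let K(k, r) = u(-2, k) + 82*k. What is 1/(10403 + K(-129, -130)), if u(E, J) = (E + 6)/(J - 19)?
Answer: -37/6476 ≈ -0.0057134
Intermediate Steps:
u(E, J) = (6 + E)/(-19 + J)
K(k, r) = 4/(-19 + k) + 82*k (K(k, r) = (6 - 2)/(-19 + k) + 82*k = 4/(-19 + k) + 82*k)
1/(10403 + K(-129, -130)) = 1/(10403 + 2*(2 + 41*(-129)*(-19 - 129))/(-19 - 129)) = 1/(10403 + 2*(2 + 41*(-129)*(-148))/(-148)) = 1/(10403 + 2*(-1/148)*(2 + 782772)) = 1/(10403 + 2*(-1/148)*782774) = 1/(10403 - 391387/37) = 1/(-6476/37) = -37/6476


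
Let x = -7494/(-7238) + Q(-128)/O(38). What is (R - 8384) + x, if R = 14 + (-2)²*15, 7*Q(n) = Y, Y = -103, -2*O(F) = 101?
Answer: -3036977941/365519 ≈ -8308.7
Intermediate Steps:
O(F) = -101/2 (O(F) = -½*101 = -101/2)
Q(n) = -103/7 (Q(n) = (⅐)*(-103) = -103/7)
R = 74 (R = 14 + 4*15 = 14 + 60 = 74)
x = 484949/365519 (x = -7494/(-7238) - 103/(7*(-101/2)) = -7494*(-1/7238) - 103/7*(-2/101) = 3747/3619 + 206/707 = 484949/365519 ≈ 1.3267)
(R - 8384) + x = (74 - 8384) + 484949/365519 = -8310 + 484949/365519 = -3036977941/365519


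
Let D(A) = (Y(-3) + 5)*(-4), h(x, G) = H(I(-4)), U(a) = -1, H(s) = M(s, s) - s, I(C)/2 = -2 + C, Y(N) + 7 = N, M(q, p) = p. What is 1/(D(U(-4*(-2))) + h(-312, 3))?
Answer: 1/20 ≈ 0.050000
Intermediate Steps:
Y(N) = -7 + N
I(C) = -4 + 2*C (I(C) = 2*(-2 + C) = -4 + 2*C)
H(s) = 0 (H(s) = s - s = 0)
h(x, G) = 0
D(A) = 20 (D(A) = ((-7 - 3) + 5)*(-4) = (-10 + 5)*(-4) = -5*(-4) = 20)
1/(D(U(-4*(-2))) + h(-312, 3)) = 1/(20 + 0) = 1/20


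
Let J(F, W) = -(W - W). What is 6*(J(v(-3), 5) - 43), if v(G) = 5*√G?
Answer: -258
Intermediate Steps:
J(F, W) = 0 (J(F, W) = -1*0 = 0)
6*(J(v(-3), 5) - 43) = 6*(0 - 43) = 6*(-43) = -258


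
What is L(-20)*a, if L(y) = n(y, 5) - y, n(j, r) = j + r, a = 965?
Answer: 4825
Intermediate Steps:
L(y) = 5 (L(y) = (y + 5) - y = (5 + y) - y = 5)
L(-20)*a = 5*965 = 4825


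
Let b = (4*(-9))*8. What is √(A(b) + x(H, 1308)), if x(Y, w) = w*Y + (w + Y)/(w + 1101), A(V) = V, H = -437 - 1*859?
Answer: 2*I*√273311321173/803 ≈ 1302.1*I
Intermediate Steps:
b = -288 (b = -36*8 = -288)
H = -1296 (H = -437 - 859 = -1296)
x(Y, w) = Y*w + (Y + w)/(1101 + w)
√(A(b) + x(H, 1308)) = √(-288 + (-1296 + 1308 - 1296*1308² + 1101*(-1296)*1308)/(1101 + 1308)) = √(-288 + (-1296 + 1308 - 1296*1710864 - 1866379968)/2409) = √(-288 + (-1296 + 1308 - 2217279744 - 1866379968)/2409) = √(-288 + (1/2409)*(-4083659700)) = √(-288 - 1361219900/803) = √(-1361451164/803) = 2*I*√273311321173/803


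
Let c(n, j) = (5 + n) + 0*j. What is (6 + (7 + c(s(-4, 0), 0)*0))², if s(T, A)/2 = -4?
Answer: 169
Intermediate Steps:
s(T, A) = -8 (s(T, A) = 2*(-4) = -8)
c(n, j) = 5 + n (c(n, j) = (5 + n) + 0 = 5 + n)
(6 + (7 + c(s(-4, 0), 0)*0))² = (6 + (7 + (5 - 8)*0))² = (6 + (7 - 3*0))² = (6 + (7 + 0))² = (6 + 7)² = 13² = 169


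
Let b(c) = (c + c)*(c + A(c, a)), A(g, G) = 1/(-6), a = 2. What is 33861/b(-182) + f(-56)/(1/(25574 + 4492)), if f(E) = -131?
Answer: -783498992613/198926 ≈ -3.9386e+6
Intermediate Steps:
A(g, G) = -⅙
b(c) = 2*c*(-⅙ + c) (b(c) = (c + c)*(c - ⅙) = (2*c)*(-⅙ + c) = 2*c*(-⅙ + c))
33861/b(-182) + f(-56)/(1/(25574 + 4492)) = 33861/(((⅓)*(-182)*(-1 + 6*(-182)))) - 131/(1/(25574 + 4492)) = 33861/(((⅓)*(-182)*(-1 - 1092))) - 131/(1/30066) = 33861/(((⅓)*(-182)*(-1093))) - 131/1/30066 = 33861/(198926/3) - 131*30066 = 33861*(3/198926) - 3938646 = 101583/198926 - 3938646 = -783498992613/198926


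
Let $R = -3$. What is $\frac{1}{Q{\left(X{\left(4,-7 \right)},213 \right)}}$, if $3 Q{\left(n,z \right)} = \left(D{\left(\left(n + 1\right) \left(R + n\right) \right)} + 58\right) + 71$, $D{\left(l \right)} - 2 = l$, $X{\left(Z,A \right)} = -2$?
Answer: $\frac{3}{136} \approx 0.022059$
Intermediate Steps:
$D{\left(l \right)} = 2 + l$
$Q{\left(n,z \right)} = \frac{131}{3} + \frac{\left(1 + n\right) \left(-3 + n\right)}{3}$ ($Q{\left(n,z \right)} = \frac{\left(\left(2 + \left(n + 1\right) \left(-3 + n\right)\right) + 58\right) + 71}{3} = \frac{\left(\left(2 + \left(1 + n\right) \left(-3 + n\right)\right) + 58\right) + 71}{3} = \frac{\left(60 + \left(1 + n\right) \left(-3 + n\right)\right) + 71}{3} = \frac{131 + \left(1 + n\right) \left(-3 + n\right)}{3} = \frac{131}{3} + \frac{\left(1 + n\right) \left(-3 + n\right)}{3}$)
$\frac{1}{Q{\left(X{\left(4,-7 \right)},213 \right)}} = \frac{1}{\frac{128}{3} - - \frac{4}{3} + \frac{\left(-2\right)^{2}}{3}} = \frac{1}{\frac{128}{3} + \frac{4}{3} + \frac{1}{3} \cdot 4} = \frac{1}{\frac{128}{3} + \frac{4}{3} + \frac{4}{3}} = \frac{1}{\frac{136}{3}} = \frac{3}{136}$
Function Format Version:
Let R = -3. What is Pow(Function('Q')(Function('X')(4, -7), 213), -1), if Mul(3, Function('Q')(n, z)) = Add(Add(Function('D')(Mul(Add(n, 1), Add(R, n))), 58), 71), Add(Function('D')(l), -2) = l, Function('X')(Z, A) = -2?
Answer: Rational(3, 136) ≈ 0.022059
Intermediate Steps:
Function('D')(l) = Add(2, l)
Function('Q')(n, z) = Add(Rational(131, 3), Mul(Rational(1, 3), Add(1, n), Add(-3, n))) (Function('Q')(n, z) = Mul(Rational(1, 3), Add(Add(Add(2, Mul(Add(n, 1), Add(-3, n))), 58), 71)) = Mul(Rational(1, 3), Add(Add(Add(2, Mul(Add(1, n), Add(-3, n))), 58), 71)) = Mul(Rational(1, 3), Add(Add(60, Mul(Add(1, n), Add(-3, n))), 71)) = Mul(Rational(1, 3), Add(131, Mul(Add(1, n), Add(-3, n)))) = Add(Rational(131, 3), Mul(Rational(1, 3), Add(1, n), Add(-3, n))))
Pow(Function('Q')(Function('X')(4, -7), 213), -1) = Pow(Add(Rational(128, 3), Mul(Rational(-2, 3), -2), Mul(Rational(1, 3), Pow(-2, 2))), -1) = Pow(Add(Rational(128, 3), Rational(4, 3), Mul(Rational(1, 3), 4)), -1) = Pow(Add(Rational(128, 3), Rational(4, 3), Rational(4, 3)), -1) = Pow(Rational(136, 3), -1) = Rational(3, 136)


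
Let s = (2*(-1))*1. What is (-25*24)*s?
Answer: 1200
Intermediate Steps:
s = -2 (s = -2*1 = -2)
(-25*24)*s = -25*24*(-2) = -600*(-2) = 1200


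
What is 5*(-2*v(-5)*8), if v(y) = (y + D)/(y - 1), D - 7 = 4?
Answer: 80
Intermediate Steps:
D = 11 (D = 7 + 4 = 11)
v(y) = (11 + y)/(-1 + y) (v(y) = (y + 11)/(y - 1) = (11 + y)/(-1 + y))
5*(-2*v(-5)*8) = 5*(-2*(11 - 5)/(-1 - 5)*8) = 5*(-2*6/(-6)*8) = 5*(-(-1)*6/3*8) = 5*(-2*(-1)*8) = 5*(2*8) = 5*16 = 80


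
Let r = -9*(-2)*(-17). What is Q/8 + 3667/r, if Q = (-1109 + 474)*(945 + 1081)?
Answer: -98425349/612 ≈ -1.6083e+5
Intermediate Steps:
Q = -1286510 (Q = -635*2026 = -1286510)
r = -306 (r = 18*(-17) = -306)
Q/8 + 3667/r = -1286510/8 + 3667/(-306) = -1286510*1/8 + 3667*(-1/306) = -643255/4 - 3667/306 = -98425349/612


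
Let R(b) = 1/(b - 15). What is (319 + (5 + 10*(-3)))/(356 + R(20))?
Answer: 1470/1781 ≈ 0.82538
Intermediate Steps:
R(b) = 1/(-15 + b)
(319 + (5 + 10*(-3)))/(356 + R(20)) = (319 + (5 + 10*(-3)))/(356 + 1/(-15 + 20)) = (319 + (5 - 30))/(356 + 1/5) = (319 - 25)/(356 + ⅕) = 294/(1781/5) = 294*(5/1781) = 1470/1781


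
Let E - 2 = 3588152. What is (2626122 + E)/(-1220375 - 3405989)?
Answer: -1553569/1156591 ≈ -1.3432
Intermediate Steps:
E = 3588154 (E = 2 + 3588152 = 3588154)
(2626122 + E)/(-1220375 - 3405989) = (2626122 + 3588154)/(-1220375 - 3405989) = 6214276/(-4626364) = 6214276*(-1/4626364) = -1553569/1156591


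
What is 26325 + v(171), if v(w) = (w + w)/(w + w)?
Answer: 26326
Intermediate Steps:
v(w) = 1 (v(w) = (2*w)/((2*w)) = (2*w)*(1/(2*w)) = 1)
26325 + v(171) = 26325 + 1 = 26326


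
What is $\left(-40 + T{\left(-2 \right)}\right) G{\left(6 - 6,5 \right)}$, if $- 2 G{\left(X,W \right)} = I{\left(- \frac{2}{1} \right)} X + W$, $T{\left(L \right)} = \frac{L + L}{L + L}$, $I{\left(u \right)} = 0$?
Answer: $\frac{195}{2} \approx 97.5$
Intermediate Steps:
$T{\left(L \right)} = 1$ ($T{\left(L \right)} = \frac{2 L}{2 L} = 2 L \frac{1}{2 L} = 1$)
$G{\left(X,W \right)} = - \frac{W}{2}$ ($G{\left(X,W \right)} = - \frac{0 X + W}{2} = - \frac{0 + W}{2} = - \frac{W}{2}$)
$\left(-40 + T{\left(-2 \right)}\right) G{\left(6 - 6,5 \right)} = \left(-40 + 1\right) \left(\left(- \frac{1}{2}\right) 5\right) = \left(-39\right) \left(- \frac{5}{2}\right) = \frac{195}{2}$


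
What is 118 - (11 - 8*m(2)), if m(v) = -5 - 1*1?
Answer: 59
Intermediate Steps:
m(v) = -6 (m(v) = -5 - 1 = -6)
118 - (11 - 8*m(2)) = 118 - (11 - 8*(-6)) = 118 - (11 + 48) = 118 - 1*59 = 118 - 59 = 59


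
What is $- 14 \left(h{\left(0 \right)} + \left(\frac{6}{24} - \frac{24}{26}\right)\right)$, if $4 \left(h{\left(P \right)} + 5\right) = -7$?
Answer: $\frac{1351}{13} \approx 103.92$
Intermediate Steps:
$h{\left(P \right)} = - \frac{27}{4}$ ($h{\left(P \right)} = -5 + \frac{1}{4} \left(-7\right) = -5 - \frac{7}{4} = - \frac{27}{4}$)
$- 14 \left(h{\left(0 \right)} + \left(\frac{6}{24} - \frac{24}{26}\right)\right) = - 14 \left(- \frac{27}{4} + \left(\frac{6}{24} - \frac{24}{26}\right)\right) = - 14 \left(- \frac{27}{4} + \left(6 \cdot \frac{1}{24} - \frac{12}{13}\right)\right) = - 14 \left(- \frac{27}{4} + \left(\frac{1}{4} - \frac{12}{13}\right)\right) = - 14 \left(- \frac{27}{4} - \frac{35}{52}\right) = \left(-14\right) \left(- \frac{193}{26}\right) = \frac{1351}{13}$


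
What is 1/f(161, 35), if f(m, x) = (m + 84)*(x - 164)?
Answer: -1/31605 ≈ -3.1641e-5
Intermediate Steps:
f(m, x) = (-164 + x)*(84 + m) (f(m, x) = (84 + m)*(-164 + x) = (-164 + x)*(84 + m))
1/f(161, 35) = 1/(-13776 - 164*161 + 84*35 + 161*35) = 1/(-13776 - 26404 + 2940 + 5635) = 1/(-31605) = -1/31605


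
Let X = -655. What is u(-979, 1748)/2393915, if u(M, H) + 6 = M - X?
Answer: -66/478783 ≈ -0.00013785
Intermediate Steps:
u(M, H) = 649 + M (u(M, H) = -6 + (M - 1*(-655)) = -6 + (M + 655) = -6 + (655 + M) = 649 + M)
u(-979, 1748)/2393915 = (649 - 979)/2393915 = -330*1/2393915 = -66/478783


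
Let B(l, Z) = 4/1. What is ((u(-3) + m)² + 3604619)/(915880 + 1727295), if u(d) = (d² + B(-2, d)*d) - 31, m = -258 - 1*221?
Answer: 3867788/2643175 ≈ 1.4633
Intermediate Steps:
m = -479 (m = -258 - 221 = -479)
B(l, Z) = 4 (B(l, Z) = 4*1 = 4)
u(d) = -31 + d² + 4*d (u(d) = (d² + 4*d) - 31 = -31 + d² + 4*d)
((u(-3) + m)² + 3604619)/(915880 + 1727295) = (((-31 + (-3)² + 4*(-3)) - 479)² + 3604619)/(915880 + 1727295) = (((-31 + 9 - 12) - 479)² + 3604619)/2643175 = ((-34 - 479)² + 3604619)*(1/2643175) = ((-513)² + 3604619)*(1/2643175) = (263169 + 3604619)*(1/2643175) = 3867788*(1/2643175) = 3867788/2643175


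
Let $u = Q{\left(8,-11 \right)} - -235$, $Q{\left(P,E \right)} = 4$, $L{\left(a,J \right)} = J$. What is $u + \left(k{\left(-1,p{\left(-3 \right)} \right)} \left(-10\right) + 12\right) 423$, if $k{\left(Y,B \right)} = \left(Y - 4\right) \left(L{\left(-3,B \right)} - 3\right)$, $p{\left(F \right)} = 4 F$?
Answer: $-311935$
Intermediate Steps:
$k{\left(Y,B \right)} = \left(-4 + Y\right) \left(-3 + B\right)$ ($k{\left(Y,B \right)} = \left(Y - 4\right) \left(B - 3\right) = \left(Y - 4\right) \left(-3 + B\right) = \left(-4 + Y\right) \left(-3 + B\right)$)
$u = 239$ ($u = 4 - -235 = 4 + 235 = 239$)
$u + \left(k{\left(-1,p{\left(-3 \right)} \right)} \left(-10\right) + 12\right) 423 = 239 + \left(\left(12 - 4 \cdot 4 \left(-3\right) - -3 + 4 \left(-3\right) \left(-1\right)\right) \left(-10\right) + 12\right) 423 = 239 + \left(\left(12 - -48 + 3 - -12\right) \left(-10\right) + 12\right) 423 = 239 + \left(\left(12 + 48 + 3 + 12\right) \left(-10\right) + 12\right) 423 = 239 + \left(75 \left(-10\right) + 12\right) 423 = 239 + \left(-750 + 12\right) 423 = 239 - 312174 = -311935$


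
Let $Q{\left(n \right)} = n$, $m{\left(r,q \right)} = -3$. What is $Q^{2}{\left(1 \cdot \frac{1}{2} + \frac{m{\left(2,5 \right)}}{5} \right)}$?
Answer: $\frac{1}{100} \approx 0.01$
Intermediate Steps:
$Q^{2}{\left(1 \cdot \frac{1}{2} + \frac{m{\left(2,5 \right)}}{5} \right)} = \left(1 \cdot \frac{1}{2} - \frac{3}{5}\right)^{2} = \left(\frac{1}{2} - \frac{3}{5}\right)^{2} = \left(- \frac{1}{10}\right)^{2} = \frac{1}{100}$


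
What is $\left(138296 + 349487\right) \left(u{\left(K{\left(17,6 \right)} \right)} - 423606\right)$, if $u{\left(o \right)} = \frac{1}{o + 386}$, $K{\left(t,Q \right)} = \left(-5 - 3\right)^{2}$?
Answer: $- \frac{92982511986317}{450} \approx -2.0663 \cdot 10^{11}$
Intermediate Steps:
$K{\left(t,Q \right)} = 64$ ($K{\left(t,Q \right)} = \left(-8\right)^{2} = 64$)
$u{\left(o \right)} = \frac{1}{386 + o}$
$\left(138296 + 349487\right) \left(u{\left(K{\left(17,6 \right)} \right)} - 423606\right) = \left(138296 + 349487\right) \left(\frac{1}{386 + 64} - 423606\right) = 487783 \left(\frac{1}{450} - 423606\right) = 487783 \left(- \frac{190622699}{450}\right) = - \frac{92982511986317}{450}$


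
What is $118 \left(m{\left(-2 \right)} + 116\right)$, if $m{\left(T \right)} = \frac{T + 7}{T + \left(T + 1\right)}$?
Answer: $\frac{40474}{3} \approx 13491.0$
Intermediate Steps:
$m{\left(T \right)} = \frac{7 + T}{1 + 2 T}$ ($m{\left(T \right)} = \frac{7 + T}{T + \left(1 + T\right)} = \frac{7 + T}{1 + 2 T}$)
$118 \left(m{\left(-2 \right)} + 116\right) = 118 \left(\frac{7 - 2}{1 + 2 \left(-2\right)} + 116\right) = 118 \left(\frac{1}{1 - 4} \cdot 5 + 116\right) = 118 \left(\frac{1}{-3} \cdot 5 + 116\right) = 118 \left(\left(- \frac{1}{3}\right) 5 + 116\right) = 118 \left(- \frac{5}{3} + 116\right) = 118 \cdot \frac{343}{3} = \frac{40474}{3}$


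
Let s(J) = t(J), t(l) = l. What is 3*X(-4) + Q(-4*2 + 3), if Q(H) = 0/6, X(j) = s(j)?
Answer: -12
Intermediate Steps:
s(J) = J
X(j) = j
Q(H) = 0 (Q(H) = 0*(1/6) = 0)
3*X(-4) + Q(-4*2 + 3) = 3*(-4) + 0 = -12 + 0 = -12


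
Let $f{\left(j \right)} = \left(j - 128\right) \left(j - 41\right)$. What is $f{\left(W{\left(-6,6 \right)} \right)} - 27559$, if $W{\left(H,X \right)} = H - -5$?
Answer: $-22141$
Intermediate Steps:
$W{\left(H,X \right)} = 5 + H$ ($W{\left(H,X \right)} = H + 5 = 5 + H$)
$f{\left(j \right)} = \left(-128 + j\right) \left(-41 + j\right)$
$f{\left(W{\left(-6,6 \right)} \right)} - 27559 = \left(5248 + \left(5 - 6\right)^{2} - 169 \left(5 - 6\right)\right) - 27559 = \left(5248 + \left(-1\right)^{2} - -169\right) - 27559 = \left(5248 + 1 + 169\right) - 27559 = 5418 - 27559 = -22141$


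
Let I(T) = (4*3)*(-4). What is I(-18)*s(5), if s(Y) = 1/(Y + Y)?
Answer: -24/5 ≈ -4.8000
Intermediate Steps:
s(Y) = 1/(2*Y)
I(T) = -48 (I(T) = 12*(-4) = -48)
I(-18)*s(5) = -24/5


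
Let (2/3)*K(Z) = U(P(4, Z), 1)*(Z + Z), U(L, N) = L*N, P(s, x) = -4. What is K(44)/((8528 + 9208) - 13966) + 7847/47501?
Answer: 2251331/89539385 ≈ 0.025143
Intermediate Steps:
K(Z) = -12*Z (K(Z) = 3*((-4*1)*(Z + Z))/2 = 3*(-8*Z)/2 = -12*Z)
K(44)/((8528 + 9208) - 13966) + 7847/47501 = (-12*44)/((8528 + 9208) - 13966) + 7847/47501 = -528/(17736 - 13966) + 7847*(1/47501) = -528/3770 + 7847/47501 = -528*1/3770 + 7847/47501 = -264/1885 + 7847/47501 = 2251331/89539385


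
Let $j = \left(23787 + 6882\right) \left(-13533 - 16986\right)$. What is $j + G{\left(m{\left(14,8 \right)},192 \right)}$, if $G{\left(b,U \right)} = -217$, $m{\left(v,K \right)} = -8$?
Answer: $-935987428$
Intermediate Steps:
$j = -935987211$ ($j = 30669 \left(-30519\right) = -935987211$)
$j + G{\left(m{\left(14,8 \right)},192 \right)} = -935987211 - 217 = -935987428$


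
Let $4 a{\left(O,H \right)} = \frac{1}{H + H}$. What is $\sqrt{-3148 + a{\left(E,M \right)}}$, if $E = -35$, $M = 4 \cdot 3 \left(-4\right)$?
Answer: $\frac{i \sqrt{7252998}}{48} \approx 56.107 i$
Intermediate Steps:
$M = -48$ ($M = 12 \left(-4\right) = -48$)
$a{\left(O,H \right)} = \frac{1}{8 H}$ ($a{\left(O,H \right)} = \frac{1}{4 \left(H + H\right)} = \frac{1}{4 \cdot 2 H} = \frac{\frac{1}{2} \frac{1}{H}}{4} = \frac{1}{8 H}$)
$\sqrt{-3148 + a{\left(E,M \right)}} = \sqrt{-3148 + \frac{1}{8 \left(-48\right)}} = \sqrt{-3148 + \frac{1}{8} \left(- \frac{1}{48}\right)} = \sqrt{-3148 - \frac{1}{384}} = \sqrt{- \frac{1208833}{384}} = \frac{i \sqrt{7252998}}{48}$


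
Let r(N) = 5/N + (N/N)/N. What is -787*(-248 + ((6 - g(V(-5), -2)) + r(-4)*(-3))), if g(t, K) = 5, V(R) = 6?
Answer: 381695/2 ≈ 1.9085e+5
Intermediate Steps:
r(N) = 6/N (r(N) = 5/N + 1/N = 6/N)
-787*(-248 + ((6 - g(V(-5), -2)) + r(-4)*(-3))) = -787*(-248 + ((6 - 1*5) + (6/(-4))*(-3))) = -787*(-248 + ((6 - 5) + (6*(-1/4))*(-3))) = -787*(-248 + (1 - 3/2*(-3))) = -787*(-248 + (1 + 9/2)) = -787*(-248 + 11/2) = -787*(-485/2) = 381695/2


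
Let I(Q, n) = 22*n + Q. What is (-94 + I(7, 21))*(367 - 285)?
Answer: 30750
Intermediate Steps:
I(Q, n) = Q + 22*n
(-94 + I(7, 21))*(367 - 285) = (-94 + (7 + 22*21))*(367 - 285) = (-94 + (7 + 462))*82 = (-94 + 469)*82 = 375*82 = 30750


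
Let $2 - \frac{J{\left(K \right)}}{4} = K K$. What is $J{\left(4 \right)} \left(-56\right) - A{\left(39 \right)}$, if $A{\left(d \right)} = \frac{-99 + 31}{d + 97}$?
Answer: $\frac{6273}{2} \approx 3136.5$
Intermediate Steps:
$J{\left(K \right)} = 8 - 4 K^{2}$ ($J{\left(K \right)} = 8 - 4 K K = 8 - 4 K^{2}$)
$A{\left(d \right)} = - \frac{68}{97 + d}$
$J{\left(4 \right)} \left(-56\right) - A{\left(39 \right)} = \left(8 - 4 \cdot 4^{2}\right) \left(-56\right) - - \frac{68}{97 + 39} = \left(8 - 64\right) \left(-56\right) - - \frac{68}{136} = \left(8 - 64\right) \left(-56\right) - \left(-68\right) \frac{1}{136} = \left(-56\right) \left(-56\right) - - \frac{1}{2} = 3136 + \frac{1}{2} = \frac{6273}{2}$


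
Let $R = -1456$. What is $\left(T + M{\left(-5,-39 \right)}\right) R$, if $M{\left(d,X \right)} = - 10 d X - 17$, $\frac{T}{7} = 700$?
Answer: $-4270448$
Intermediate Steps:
$T = 4900$ ($T = 7 \cdot 700 = 4900$)
$M{\left(d,X \right)} = -17 - 10 X d$ ($M{\left(d,X \right)} = - 10 X d - 17 = -17 - 10 X d$)
$\left(T + M{\left(-5,-39 \right)}\right) R = \left(4900 - \left(17 - -1950\right)\right) \left(-1456\right) = \left(4900 - 1967\right) \left(-1456\right) = 2933 \left(-1456\right) = -4270448$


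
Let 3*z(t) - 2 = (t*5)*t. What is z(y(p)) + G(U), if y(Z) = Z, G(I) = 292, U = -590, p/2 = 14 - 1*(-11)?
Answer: 13378/3 ≈ 4459.3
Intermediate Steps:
p = 50 (p = 2*(14 - 1*(-11)) = 2*(14 + 11) = 2*25 = 50)
z(t) = ⅔ + 5*t²/3 (z(t) = ⅔ + ((t*5)*t)/3 = ⅔ + ((5*t)*t)/3 = ⅔ + (5*t²)/3 = ⅔ + 5*t²/3)
z(y(p)) + G(U) = (⅔ + (5/3)*50²) + 292 = (⅔ + (5/3)*2500) + 292 = (⅔ + 12500/3) + 292 = 12502/3 + 292 = 13378/3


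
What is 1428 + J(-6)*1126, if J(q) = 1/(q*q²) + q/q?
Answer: 275269/108 ≈ 2548.8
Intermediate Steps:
J(q) = 1 + q⁻³ (J(q) = 1/q³ + 1 = q⁻³ + 1 = 1 + q⁻³)
1428 + J(-6)*1126 = 1428 + (1 + (-6)⁻³)*1126 = 1428 + (1 - 1/216)*1126 = 1428 + (215/216)*1126 = 1428 + 121045/108 = 275269/108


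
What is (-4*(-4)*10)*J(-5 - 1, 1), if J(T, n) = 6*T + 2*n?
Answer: -5440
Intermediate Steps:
J(T, n) = 2*n + 6*T
(-4*(-4)*10)*J(-5 - 1, 1) = (-4*(-4)*10)*(2*1 + 6*(-5 - 1)) = (16*10)*(2 + 6*(-6)) = 160*(2 - 36) = 160*(-34) = -5440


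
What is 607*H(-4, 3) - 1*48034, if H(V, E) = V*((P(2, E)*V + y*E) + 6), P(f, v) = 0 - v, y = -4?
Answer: -62602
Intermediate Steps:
P(f, v) = -v
H(V, E) = V*(6 - 4*E - E*V) (H(V, E) = V*(((-E)*V - 4*E) + 6) = V*((-E*V - 4*E) + 6) = V*((-4*E - E*V) + 6) = V*(6 - 4*E - E*V))
607*H(-4, 3) - 1*48034 = 607*(-4*(6 - 4*3 - 1*3*(-4))) - 1*48034 = 607*(-4*(6 - 12 + 12)) - 48034 = 607*(-4*6) - 48034 = 607*(-24) - 48034 = -14568 - 48034 = -62602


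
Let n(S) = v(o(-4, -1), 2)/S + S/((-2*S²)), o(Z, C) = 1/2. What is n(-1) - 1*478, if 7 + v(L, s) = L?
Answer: -471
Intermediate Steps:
o(Z, C) = ½
v(L, s) = -7 + L
n(S) = -7/S (n(S) = (-7 + ½)/S + S/((-2*S²)) = -13/(2*S) + S*(-1/(2*S²)) = -13/(2*S) - 1/(2*S) = -7/S)
n(-1) - 1*478 = -7/(-1) - 1*478 = -7*(-1) - 478 = 7 - 478 = -471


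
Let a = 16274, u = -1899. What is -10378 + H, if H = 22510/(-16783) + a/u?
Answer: -331072249658/31870917 ≈ -10388.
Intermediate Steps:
H = -315873032/31870917 (H = 22510/(-16783) + 16274/(-1899) = 22510*(-1/16783) + 16274*(-1/1899) = -22510/16783 - 16274/1899 = -315873032/31870917 ≈ -9.9110)
-10378 + H = -10378 - 315873032/31870917 = -331072249658/31870917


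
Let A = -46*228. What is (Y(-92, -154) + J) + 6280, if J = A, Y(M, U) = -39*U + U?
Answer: 1644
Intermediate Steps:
Y(M, U) = -38*U
A = -10488
J = -10488
(Y(-92, -154) + J) + 6280 = (-38*(-154) - 10488) + 6280 = (5852 - 10488) + 6280 = -4636 + 6280 = 1644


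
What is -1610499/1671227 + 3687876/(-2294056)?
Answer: -2464463209449/958472081678 ≈ -2.5712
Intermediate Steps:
-1610499/1671227 + 3687876/(-2294056) = -1610499*1/1671227 + 3687876*(-1/2294056) = -1610499/1671227 - 921969/573514 = -2464463209449/958472081678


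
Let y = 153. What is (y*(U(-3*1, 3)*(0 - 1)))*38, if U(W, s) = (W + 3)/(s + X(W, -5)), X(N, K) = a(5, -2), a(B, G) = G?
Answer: 0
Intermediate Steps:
X(N, K) = -2
U(W, s) = (3 + W)/(-2 + s) (U(W, s) = (W + 3)/(s - 2) = (3 + W)/(-2 + s))
(y*(U(-3*1, 3)*(0 - 1)))*38 = (153*(((3 - 3*1)/(-2 + 3))*(0 - 1)))*38 = (153*(((3 - 3)/1)*(-1)))*38 = (153*((1*0)*(-1)))*38 = (153*(0*(-1)))*38 = (153*0)*38 = 0*38 = 0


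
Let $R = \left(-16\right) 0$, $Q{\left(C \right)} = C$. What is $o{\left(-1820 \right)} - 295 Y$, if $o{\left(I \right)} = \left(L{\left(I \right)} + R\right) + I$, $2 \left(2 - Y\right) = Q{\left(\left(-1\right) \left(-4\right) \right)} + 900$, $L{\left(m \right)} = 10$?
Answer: $130940$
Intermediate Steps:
$R = 0$
$Y = -450$ ($Y = 2 - \frac{\left(-1\right) \left(-4\right) + 900}{2} = 2 - \frac{4 + 900}{2} = 2 - 452 = -450$)
$o{\left(I \right)} = 10 + I$ ($o{\left(I \right)} = \left(10 + 0\right) + I = 10 + I$)
$o{\left(-1820 \right)} - 295 Y = \left(10 - 1820\right) - 295 \left(-450\right) = -1810 - -132750 = -1810 + 132750 = 130940$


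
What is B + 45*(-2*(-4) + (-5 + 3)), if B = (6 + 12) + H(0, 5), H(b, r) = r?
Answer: 293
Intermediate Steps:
B = 23 (B = (6 + 12) + 5 = 18 + 5 = 23)
B + 45*(-2*(-4) + (-5 + 3)) = 23 + 45*(-2*(-4) + (-5 + 3)) = 23 + 45*(8 - 2) = 23 + 45*6 = 23 + 270 = 293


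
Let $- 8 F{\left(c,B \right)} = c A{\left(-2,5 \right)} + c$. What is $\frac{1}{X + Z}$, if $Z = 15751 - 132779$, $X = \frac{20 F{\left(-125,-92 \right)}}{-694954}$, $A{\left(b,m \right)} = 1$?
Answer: $- \frac{694954}{81329077337} \approx -8.545 \cdot 10^{-6}$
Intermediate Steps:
$F{\left(c,B \right)} = - \frac{c}{4}$ ($F{\left(c,B \right)} = - \frac{c 1 + c}{8} = - \frac{c + c}{8} = - \frac{2 c}{8} = - \frac{c}{4}$)
$X = - \frac{625}{694954}$ ($X = \frac{20 \left(\left(- \frac{1}{4}\right) \left(-125\right)\right)}{-694954} = 20 \cdot \frac{125}{4} \left(- \frac{1}{694954}\right) = 625 \left(- \frac{1}{694954}\right) = - \frac{625}{694954} \approx -0.00089934$)
$Z = -117028$
$\frac{1}{X + Z} = \frac{1}{- \frac{625}{694954} - 117028} = \frac{1}{- \frac{81329077337}{694954}} = - \frac{694954}{81329077337}$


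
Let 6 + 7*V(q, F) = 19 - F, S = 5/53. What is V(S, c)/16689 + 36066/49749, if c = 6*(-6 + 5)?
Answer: 200680169/276753687 ≈ 0.72512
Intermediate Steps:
S = 5/53 (S = 5*(1/53) = 5/53 ≈ 0.094340)
c = -6 (c = 6*(-1) = -6)
V(q, F) = 13/7 - F/7 (V(q, F) = -6/7 + (19 - F)/7 = -6/7 + (19/7 - F/7) = 13/7 - F/7)
V(S, c)/16689 + 36066/49749 = (13/7 - ⅐*(-6))/16689 + 36066/49749 = (13/7 + 6/7)*(1/16689) + 36066*(1/49749) = (19/7)*(1/16689) + 12022/16583 = 19/116823 + 12022/16583 = 200680169/276753687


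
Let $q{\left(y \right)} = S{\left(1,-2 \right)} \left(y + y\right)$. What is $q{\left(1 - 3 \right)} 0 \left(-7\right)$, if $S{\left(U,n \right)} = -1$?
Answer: $0$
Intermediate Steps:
$q{\left(y \right)} = - 2 y$ ($q{\left(y \right)} = - (y + y) = - 2 y$)
$q{\left(1 - 3 \right)} 0 \left(-7\right) = - 2 \left(1 - 3\right) 0 \left(-7\right) = \left(-2\right) \left(-2\right) 0 \left(-7\right) = 4 \cdot 0 \left(-7\right) = 0 \left(-7\right) = 0$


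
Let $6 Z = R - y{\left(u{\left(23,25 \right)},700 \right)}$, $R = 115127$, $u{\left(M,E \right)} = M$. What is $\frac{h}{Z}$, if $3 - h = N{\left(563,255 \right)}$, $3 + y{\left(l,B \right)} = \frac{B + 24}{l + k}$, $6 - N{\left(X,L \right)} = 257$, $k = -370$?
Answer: $\frac{264414}{19975417} \approx 0.013237$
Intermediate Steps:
$N{\left(X,L \right)} = -251$ ($N{\left(X,L \right)} = 6 - 257 = -251$)
$y{\left(l,B \right)} = -3 + \frac{24 + B}{-370 + l}$ ($y{\left(l,B \right)} = -3 + \frac{B + 24}{l - 370} = -3 + \frac{24 + B}{-370 + l}$)
$h = 254$ ($h = 3 - -251 = 3 + 251 = 254$)
$Z = \frac{19975417}{1041}$ ($Z = \frac{115127 - \frac{1134 + 700 - 69}{-370 + 23}}{6} = \frac{115127 - \frac{1134 + 700 - 69}{-347}}{6} = \frac{115127 - \left(- \frac{1}{347}\right) 1765}{6} = \frac{115127 - - \frac{1765}{347}}{6} = \frac{115127 + \frac{1765}{347}}{6} = \frac{1}{6} \cdot \frac{39950834}{347} = \frac{19975417}{1041} \approx 19189.0$)
$\frac{h}{Z} = \frac{254}{\frac{19975417}{1041}} = 254 \cdot \frac{1041}{19975417} = \frac{264414}{19975417}$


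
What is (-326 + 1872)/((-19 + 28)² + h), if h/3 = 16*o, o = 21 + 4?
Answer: 1546/1281 ≈ 1.2069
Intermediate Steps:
o = 25
h = 1200 (h = 3*(16*25) = 3*400 = 1200)
(-326 + 1872)/((-19 + 28)² + h) = (-326 + 1872)/((-19 + 28)² + 1200) = 1546/(9² + 1200) = 1546/(81 + 1200) = 1546/1281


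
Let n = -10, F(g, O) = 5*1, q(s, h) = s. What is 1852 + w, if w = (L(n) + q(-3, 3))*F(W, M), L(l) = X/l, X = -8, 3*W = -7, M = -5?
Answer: 1841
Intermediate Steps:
W = -7/3 (W = (⅓)*(-7) = -7/3 ≈ -2.3333)
F(g, O) = 5
L(l) = -8/l
w = -11 (w = (-8/(-10) - 3)*5 = (-8*(-⅒) - 3)*5 = (⅘ - 3)*5 = -11/5*5 = -11)
1852 + w = 1852 - 11 = 1841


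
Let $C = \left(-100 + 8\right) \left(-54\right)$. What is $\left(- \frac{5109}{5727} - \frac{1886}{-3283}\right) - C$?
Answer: $- \frac{31137673671}{6267247} \approx -4968.3$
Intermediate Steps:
$C = 4968$ ($C = \left(-92\right) \left(-54\right) = 4968$)
$\left(- \frac{5109}{5727} - \frac{1886}{-3283}\right) - C = \left(- \frac{5109}{5727} - \frac{1886}{-3283}\right) - 4968 = \left(\left(-5109\right) \frac{1}{5727} - - \frac{1886}{3283}\right) - 4968 = \left(- \frac{1703}{1909} + \frac{1886}{3283}\right) - 4968 = - \frac{1990575}{6267247} - 4968 = - \frac{31137673671}{6267247}$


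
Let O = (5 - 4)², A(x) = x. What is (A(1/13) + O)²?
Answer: 196/169 ≈ 1.1598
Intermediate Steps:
O = 1 (O = 1² = 1)
(A(1/13) + O)² = (1/13 + 1)² = (14/13)² = 196/169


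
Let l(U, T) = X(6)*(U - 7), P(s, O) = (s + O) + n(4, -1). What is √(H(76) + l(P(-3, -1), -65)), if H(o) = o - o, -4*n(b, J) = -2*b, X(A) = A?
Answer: 3*I*√6 ≈ 7.3485*I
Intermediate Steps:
n(b, J) = b/2 (n(b, J) = -(-1)*b/2 = b/2)
H(o) = 0
P(s, O) = 2 + O + s (P(s, O) = (s + O) + (½)*4 = (O + s) + 2 = 2 + O + s)
l(U, T) = -42 + 6*U (l(U, T) = 6*(U - 7) = 6*(-7 + U) = -42 + 6*U)
√(H(76) + l(P(-3, -1), -65)) = √(0 + (-42 + 6*(2 - 1 - 3))) = √(0 + (-42 + 6*(-2))) = √(0 + (-42 - 12)) = √(0 - 54) = √(-54) = 3*I*√6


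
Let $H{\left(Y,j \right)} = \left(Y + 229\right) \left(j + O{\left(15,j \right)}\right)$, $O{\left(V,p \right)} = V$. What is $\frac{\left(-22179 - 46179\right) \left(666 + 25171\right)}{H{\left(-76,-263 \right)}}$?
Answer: $\frac{294360941}{6324} \approx 46547.0$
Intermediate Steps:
$H{\left(Y,j \right)} = \left(15 + j\right) \left(229 + Y\right)$ ($H{\left(Y,j \right)} = \left(Y + 229\right) \left(j + 15\right) = \left(229 + Y\right) \left(15 + j\right) = \left(15 + j\right) \left(229 + Y\right)$)
$\frac{\left(-22179 - 46179\right) \left(666 + 25171\right)}{H{\left(-76,-263 \right)}} = \frac{\left(-22179 - 46179\right) \left(666 + 25171\right)}{3435 + 15 \left(-76\right) + 229 \left(-263\right) - -19988} = \frac{\left(-68358\right) 25837}{3435 - 1140 - 60227 + 19988} = - \frac{1766165646}{-37944} = \left(-1766165646\right) \left(- \frac{1}{37944}\right) = \frac{294360941}{6324}$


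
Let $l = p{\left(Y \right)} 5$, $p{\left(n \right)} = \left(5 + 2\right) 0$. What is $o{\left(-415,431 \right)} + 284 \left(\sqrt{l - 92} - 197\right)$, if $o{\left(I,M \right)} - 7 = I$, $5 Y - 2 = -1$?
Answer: $-56356 + 568 i \sqrt{23} \approx -56356.0 + 2724.0 i$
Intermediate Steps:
$Y = \frac{1}{5}$ ($Y = \frac{2}{5} + \frac{1}{5} \left(-1\right) = \frac{2}{5} - \frac{1}{5} = \frac{1}{5} \approx 0.2$)
$o{\left(I,M \right)} = 7 + I$
$p{\left(n \right)} = 0$ ($p{\left(n \right)} = 7 \cdot 0 = 0$)
$l = 0$ ($l = 0 \cdot 5 = 0$)
$o{\left(-415,431 \right)} + 284 \left(\sqrt{l - 92} - 197\right) = \left(7 - 415\right) + 284 \left(\sqrt{0 - 92} - 197\right) = -408 + 284 \left(\sqrt{-92} - 197\right) = -408 + 284 \left(2 i \sqrt{23} - 197\right) = -408 + 284 \left(-197 + 2 i \sqrt{23}\right) = -408 - \left(55948 - 568 i \sqrt{23}\right) = -56356 + 568 i \sqrt{23}$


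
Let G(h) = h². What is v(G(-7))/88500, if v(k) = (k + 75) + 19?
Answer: 143/88500 ≈ 0.0016158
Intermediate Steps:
v(k) = 94 + k (v(k) = (75 + k) + 19 = 94 + k)
v(G(-7))/88500 = (94 + (-7)²)/88500 = (94 + 49)*(1/88500) = 143*(1/88500) = 143/88500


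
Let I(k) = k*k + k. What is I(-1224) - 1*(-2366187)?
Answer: 3863139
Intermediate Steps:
I(k) = k + k**2 (I(k) = k**2 + k = k + k**2)
I(-1224) - 1*(-2366187) = -1224*(1 - 1224) - 1*(-2366187) = -1224*(-1223) + 2366187 = 1496952 + 2366187 = 3863139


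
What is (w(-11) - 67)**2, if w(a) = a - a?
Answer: 4489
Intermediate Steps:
w(a) = 0
(w(-11) - 67)**2 = (0 - 67)**2 = (-67)**2 = 4489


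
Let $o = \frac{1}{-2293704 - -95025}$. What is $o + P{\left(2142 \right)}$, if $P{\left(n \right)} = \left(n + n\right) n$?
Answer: $\frac{20175799670711}{2198679} \approx 9.1763 \cdot 10^{6}$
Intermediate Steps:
$o = - \frac{1}{2198679}$ ($o = \frac{1}{-2293704 + 95025} = \frac{1}{-2198679} = - \frac{1}{2198679} \approx -4.5482 \cdot 10^{-7}$)
$P{\left(n \right)} = 2 n^{2}$ ($P{\left(n \right)} = 2 n n = 2 n^{2}$)
$o + P{\left(2142 \right)} = - \frac{1}{2198679} + 2 \cdot 2142^{2} = - \frac{1}{2198679} + 2 \cdot 4588164 = - \frac{1}{2198679} + 9176328 = \frac{20175799670711}{2198679}$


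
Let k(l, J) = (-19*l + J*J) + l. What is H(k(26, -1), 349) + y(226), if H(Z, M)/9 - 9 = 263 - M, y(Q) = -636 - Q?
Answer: -1555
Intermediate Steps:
k(l, J) = J**2 - 18*l (k(l, J) = (-19*l + J**2) + l = (J**2 - 19*l) + l = J**2 - 18*l)
H(Z, M) = 2448 - 9*M (H(Z, M) = 81 + 9*(263 - M) = 81 + (2367 - 9*M) = 2448 - 9*M)
H(k(26, -1), 349) + y(226) = (2448 - 9*349) + (-636 - 1*226) = (2448 - 3141) + (-636 - 226) = -693 - 862 = -1555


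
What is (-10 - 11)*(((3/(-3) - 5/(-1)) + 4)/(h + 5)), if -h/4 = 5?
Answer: 56/5 ≈ 11.200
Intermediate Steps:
h = -20 (h = -4*5 = -20)
(-10 - 11)*(((3/(-3) - 5/(-1)) + 4)/(h + 5)) = (-10 - 11)*(((3/(-3) - 5/(-1)) + 4)/(-20 + 5)) = -21*((3*(-⅓) - 5*(-1)) + 4)/(-15) = -21*((-1 + 5) + 4)*(-1)/15 = -21*(4 + 4)*(-1)/15 = -168*(-1)/15 = -21*(-8/15) = 56/5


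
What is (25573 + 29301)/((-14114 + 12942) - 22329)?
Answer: -54874/23501 ≈ -2.3350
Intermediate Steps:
(25573 + 29301)/((-14114 + 12942) - 22329) = 54874/(-1172 - 22329) = 54874/(-23501) = 54874*(-1/23501) = -54874/23501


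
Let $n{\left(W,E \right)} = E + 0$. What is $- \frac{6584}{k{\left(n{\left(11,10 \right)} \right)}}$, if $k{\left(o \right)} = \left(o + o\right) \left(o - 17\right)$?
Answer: $\frac{1646}{35} \approx 47.029$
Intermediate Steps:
$n{\left(W,E \right)} = E$
$k{\left(o \right)} = 2 o \left(-17 + o\right)$
$- \frac{6584}{k{\left(n{\left(11,10 \right)} \right)}} = - \frac{6584}{2 \cdot 10 \left(-17 + 10\right)} = - \frac{6584}{2 \cdot 10 \left(-7\right)} = - \frac{6584}{-140} = \left(-6584\right) \left(- \frac{1}{140}\right) = \frac{1646}{35}$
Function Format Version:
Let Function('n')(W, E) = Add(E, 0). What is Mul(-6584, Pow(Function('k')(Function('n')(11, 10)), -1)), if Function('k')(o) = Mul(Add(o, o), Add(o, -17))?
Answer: Rational(1646, 35) ≈ 47.029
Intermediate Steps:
Function('n')(W, E) = E
Function('k')(o) = Mul(2, o, Add(-17, o)) (Function('k')(o) = Mul(Mul(2, o), Add(-17, o)) = Mul(2, o, Add(-17, o)))
Mul(-6584, Pow(Function('k')(Function('n')(11, 10)), -1)) = Mul(-6584, Pow(Mul(2, 10, Add(-17, 10)), -1)) = Mul(-6584, Pow(Mul(2, 10, -7), -1)) = Mul(-6584, Pow(-140, -1)) = Mul(-6584, Rational(-1, 140)) = Rational(1646, 35)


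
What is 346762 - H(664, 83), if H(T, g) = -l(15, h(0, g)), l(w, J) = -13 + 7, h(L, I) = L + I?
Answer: 346756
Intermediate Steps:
h(L, I) = I + L
l(w, J) = -6
H(T, g) = 6 (H(T, g) = -1*(-6) = 6)
346762 - H(664, 83) = 346762 - 1*6 = 346762 - 6 = 346756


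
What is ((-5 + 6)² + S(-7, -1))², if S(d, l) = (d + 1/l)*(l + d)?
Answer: 4225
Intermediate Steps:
S(d, l) = (d + l)*(d + 1/l) (S(d, l) = (d + 1/l)*(d + l) = (d + l)*(d + 1/l))
((-5 + 6)² + S(-7, -1))² = ((-5 + 6)² + (1 + (-7)² - 7*(-1) - 7/(-1)))² = (1² + (1 + 49 + 7 - 7*(-1)))² = (1 + (1 + 49 + 7 + 7))² = (1 + 64)² = 65² = 4225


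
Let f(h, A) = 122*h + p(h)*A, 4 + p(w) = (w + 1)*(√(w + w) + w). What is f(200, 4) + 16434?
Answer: 217698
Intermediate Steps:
p(w) = -4 + (1 + w)*(w + √2*√w) (p(w) = -4 + (w + 1)*(√(w + w) + w) = -4 + (1 + w)*(√(2*w) + w) = -4 + (1 + w)*(√2*√w + w) = -4 + (1 + w)*(w + √2*√w))
f(h, A) = 122*h + A*(-4 + h + h² + √2*√h + √2*h^(3/2)) (f(h, A) = 122*h + (-4 + h + h² + √2*√h + √2*h^(3/2))*A = 122*h + A*(-4 + h + h² + √2*√h + √2*h^(3/2)))
f(200, 4) + 16434 = (122*200 + 4*(-4 + 200 + 200² + √2*√200 + √2*200^(3/2))) + 16434 = (24400 + 4*(-4 + 200 + 40000 + √2*(10*√2) + √2*(2000*√2))) + 16434 = (24400 + 4*(-4 + 200 + 40000 + 20 + 4000)) + 16434 = (24400 + 4*44216) + 16434 = (24400 + 176864) + 16434 = 201264 + 16434 = 217698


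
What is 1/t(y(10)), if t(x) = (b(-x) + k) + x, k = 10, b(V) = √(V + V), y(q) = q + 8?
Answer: 7/205 - 3*I/410 ≈ 0.034146 - 0.0073171*I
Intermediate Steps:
y(q) = 8 + q
b(V) = √2*√V (b(V) = √(2*V) = √2*√V)
t(x) = 10 + x + √2*√(-x) (t(x) = (√2*√(-x) + 10) + x = (10 + √2*√(-x)) + x = 10 + x + √2*√(-x))
1/t(y(10)) = 1/(10 + (8 + 10) + √2*√(-(8 + 10))) = 1/(10 + 18 + √2*√(-1*18)) = 1/(10 + 18 + √2*√(-18)) = 1/(10 + 18 + √2*(3*I*√2)) = 1/(10 + 18 + 6*I) = 1/(28 + 6*I) = (28 - 6*I)/820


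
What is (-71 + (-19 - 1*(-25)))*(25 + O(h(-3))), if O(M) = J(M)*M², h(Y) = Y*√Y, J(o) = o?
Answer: -1625 - 5265*I*√3 ≈ -1625.0 - 9119.3*I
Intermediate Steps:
h(Y) = Y^(3/2)
O(M) = M³ (O(M) = M*M² = M³)
(-71 + (-19 - 1*(-25)))*(25 + O(h(-3))) = (-71 + (-19 - 1*(-25)))*(25 + ((-3)^(3/2))³) = (-71 + (-19 + 25))*(25 + (-3*I*√3)³) = (-71 + 6)*(25 + 81*I*√3) = -65*(25 + 81*I*√3) = -1625 - 5265*I*√3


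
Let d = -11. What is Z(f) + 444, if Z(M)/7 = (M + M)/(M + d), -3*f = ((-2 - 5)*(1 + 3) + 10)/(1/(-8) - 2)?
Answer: 105012/235 ≈ 446.86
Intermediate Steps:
f = -48/17 (f = -((-2 - 5)*(1 + 3) + 10)/(3*(1/(-8) - 2)) = -(-7*4 + 10)/(3*(-⅛ - 2)) = -(-28 + 10)/(3*(-17/8)) = -(-6)*(-8)/17 = -⅓*144/17 = -48/17 ≈ -2.8235)
Z(M) = 14*M/(-11 + M) (Z(M) = 7*((M + M)/(M - 11)) = 7*((2*M)/(-11 + M)) = 7*(2*M/(-11 + M)) = 14*M/(-11 + M))
Z(f) + 444 = 14*(-48/17)/(-11 - 48/17) + 444 = 14*(-48/17)/(-235/17) + 444 = 14*(-48/17)*(-17/235) + 444 = 672/235 + 444 = 105012/235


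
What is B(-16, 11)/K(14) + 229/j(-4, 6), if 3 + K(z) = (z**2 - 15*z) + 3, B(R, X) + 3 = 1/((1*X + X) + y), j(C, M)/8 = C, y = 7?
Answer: -45111/6496 ≈ -6.9444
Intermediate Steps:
j(C, M) = 8*C
B(R, X) = -3 + 1/(7 + 2*X) (B(R, X) = -3 + 1/((1*X + X) + 7) = -3 + 1/((X + X) + 7) = -3 + 1/(2*X + 7) = -3 + 1/(7 + 2*X))
K(z) = z**2 - 15*z (K(z) = -3 + ((z**2 - 15*z) + 3) = -3 + (3 + z**2 - 15*z) = z**2 - 15*z)
B(-16, 11)/K(14) + 229/j(-4, 6) = (2*(-10 - 3*11)/(7 + 2*11))/((14*(-15 + 14))) + 229/((8*(-4))) = (2*(-10 - 33)/(7 + 22))/((14*(-1))) + 229/(-32) = (2*(-43)/29)/(-14) + 229*(-1/32) = (2*(1/29)*(-43))*(-1/14) - 229/32 = -86/29*(-1/14) - 229/32 = 43/203 - 229/32 = -45111/6496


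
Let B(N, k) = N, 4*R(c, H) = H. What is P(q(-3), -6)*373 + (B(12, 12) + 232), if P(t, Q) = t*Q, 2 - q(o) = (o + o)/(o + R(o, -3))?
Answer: -3256/5 ≈ -651.20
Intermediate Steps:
R(c, H) = H/4
q(o) = 2 - 2*o/(-3/4 + o) (q(o) = 2 - (o + o)/(o + (1/4)*(-3)) = 2 - 2*o/(o - 3/4) = 2 - 2*o/(-3/4 + o))
P(t, Q) = Q*t
P(q(-3), -6)*373 + (B(12, 12) + 232) = -(-36)/(-3 + 4*(-3))*373 + (12 + 232) = -(-36)/(-3 - 12)*373 + 244 = -(-36)/(-15)*373 + 244 = -(-36)*(-1)/15*373 + 244 = -6*2/5*373 + 244 = -12/5*373 + 244 = -4476/5 + 244 = -3256/5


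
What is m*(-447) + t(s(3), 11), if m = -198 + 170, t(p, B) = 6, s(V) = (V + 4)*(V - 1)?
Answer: 12522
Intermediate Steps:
s(V) = (-1 + V)*(4 + V) (s(V) = (4 + V)*(-1 + V) = (-1 + V)*(4 + V))
m = -28
m*(-447) + t(s(3), 11) = -28*(-447) + 6 = 12516 + 6 = 12522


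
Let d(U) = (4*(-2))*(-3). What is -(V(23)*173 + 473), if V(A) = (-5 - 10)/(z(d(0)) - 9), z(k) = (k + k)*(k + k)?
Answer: -72196/153 ≈ -471.87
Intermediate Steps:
d(U) = 24 (d(U) = -8*(-3) = 24)
z(k) = 4*k**2 (z(k) = (2*k)*(2*k) = 4*k**2)
V(A) = -1/153 (V(A) = (-5 - 10)/(4*24**2 - 9) = -15/(4*576 - 9) = -15/(2304 - 9) = -15/2295 = -15*1/2295 = -1/153)
-(V(23)*173 + 473) = -(-1/153*173 + 473) = -(-173/153 + 473) = -1*72196/153 = -72196/153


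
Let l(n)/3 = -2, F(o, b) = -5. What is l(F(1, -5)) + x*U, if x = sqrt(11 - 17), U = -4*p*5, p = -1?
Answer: -6 + 20*I*sqrt(6) ≈ -6.0 + 48.99*I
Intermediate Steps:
l(n) = -6 (l(n) = 3*(-2) = -6)
U = 20 (U = -4*(-1)*5 = 4*5 = 20)
x = I*sqrt(6) (x = sqrt(-6) = I*sqrt(6) ≈ 2.4495*I)
l(F(1, -5)) + x*U = -6 + (I*sqrt(6))*20 = -6 + 20*I*sqrt(6)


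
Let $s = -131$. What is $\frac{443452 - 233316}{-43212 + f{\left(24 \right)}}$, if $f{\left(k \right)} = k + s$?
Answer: $- \frac{210136}{43319} \approx -4.8509$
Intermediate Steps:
$f{\left(k \right)} = -131 + k$ ($f{\left(k \right)} = k - 131 = -131 + k$)
$\frac{443452 - 233316}{-43212 + f{\left(24 \right)}} = \frac{443452 - 233316}{-43212 + \left(-131 + 24\right)} = \frac{210136}{-43212 - 107} = \frac{210136}{-43319} = 210136 \left(- \frac{1}{43319}\right) = - \frac{210136}{43319}$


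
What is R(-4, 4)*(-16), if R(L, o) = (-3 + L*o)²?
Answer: -5776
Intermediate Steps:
R(-4, 4)*(-16) = (-3 - 4*4)²*(-16) = (-3 - 16)²*(-16) = (-19)²*(-16) = 361*(-16) = -5776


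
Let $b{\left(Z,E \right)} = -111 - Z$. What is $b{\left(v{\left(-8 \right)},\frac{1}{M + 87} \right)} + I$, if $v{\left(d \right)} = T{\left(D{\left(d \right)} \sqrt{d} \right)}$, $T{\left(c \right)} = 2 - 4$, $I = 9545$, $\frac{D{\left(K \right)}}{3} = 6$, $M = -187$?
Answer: $9436$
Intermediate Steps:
$D{\left(K \right)} = 18$ ($D{\left(K \right)} = 3 \cdot 6 = 18$)
$T{\left(c \right)} = -2$ ($T{\left(c \right)} = 2 - 4 = -2$)
$v{\left(d \right)} = -2$
$b{\left(v{\left(-8 \right)},\frac{1}{M + 87} \right)} + I = \left(-111 - -2\right) + 9545 = \left(-111 + 2\right) + 9545 = -109 + 9545 = 9436$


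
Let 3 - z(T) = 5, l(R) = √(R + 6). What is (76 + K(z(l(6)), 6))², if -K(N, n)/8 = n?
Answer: 784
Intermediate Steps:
l(R) = √(6 + R)
z(T) = -2 (z(T) = 3 - 1*5 = 3 - 5 = -2)
K(N, n) = -8*n
(76 + K(z(l(6)), 6))² = (76 - 8*6)² = (76 - 48)² = 28² = 784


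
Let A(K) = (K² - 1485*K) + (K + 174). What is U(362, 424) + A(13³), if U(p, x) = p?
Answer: 1566997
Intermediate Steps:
A(K) = 174 + K² - 1484*K (A(K) = (K² - 1485*K) + (174 + K) = 174 + K² - 1484*K)
U(362, 424) + A(13³) = 362 + (174 + (13³)² - 1484*13³) = 362 + (174 + 2197² - 1484*2197) = 362 + (174 + 4826809 - 3260348) = 362 + 1566635 = 1566997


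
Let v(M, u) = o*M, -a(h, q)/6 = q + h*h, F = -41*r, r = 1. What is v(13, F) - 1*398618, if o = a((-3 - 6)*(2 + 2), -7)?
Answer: -499160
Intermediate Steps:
F = -41 (F = -41*1 = -41)
a(h, q) = -6*q - 6*h² (a(h, q) = -6*(q + h*h) = -6*(q + h²) = -6*q - 6*h²)
o = -7734 (o = -6*(-7) - 6*(-3 - 6)²*(2 + 2)² = 42 - 6*(-9*4)² = 42 - 6*(-36)² = 42 - 6*1296 = 42 - 7776 = -7734)
v(M, u) = -7734*M
v(13, F) - 1*398618 = -7734*13 - 1*398618 = -100542 - 398618 = -499160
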